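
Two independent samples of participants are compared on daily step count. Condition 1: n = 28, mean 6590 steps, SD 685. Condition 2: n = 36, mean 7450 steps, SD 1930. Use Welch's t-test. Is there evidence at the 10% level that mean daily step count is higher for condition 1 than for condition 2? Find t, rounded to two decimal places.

-2.48

Let group 1 = condition 1, group 2 = condition 2. H0: μ_1 = μ_2; H1: μ_1 > μ_2 (Welch's two-sample t-test, right-tailed).
t = (x̄_1 − x̄_2)/√(s_1²/n_1 + s_2²/n_2) = (6590 − 7450)/√(685²/28 + 1930²/36) = -2.48
Welch–Satterthwaite df ≈ 45.70
p-value = P(T ≥ -2.48) ≈ 0.9916
Since p ≈ 0.9916 > α = 0.1, fail to reject H0; the data do not provide sufficient evidence against H0.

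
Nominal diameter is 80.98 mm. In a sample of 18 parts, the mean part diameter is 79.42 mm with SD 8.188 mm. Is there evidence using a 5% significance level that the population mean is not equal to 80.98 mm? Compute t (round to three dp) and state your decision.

t = -0.808; fail to reject H0

H0: μ = 80.98; H1: μ ≠ 80.98 (one-sample t-test, two-sided).
t = (x̄ − μ₀)/(s/√n) = (79.42 − 80.98)/(8.188/√18) = -0.808
df = n − 1 = 17
Two-sided p-value ≈ 0.4301
Since p ≈ 0.4301 > α = 0.05, fail to reject H0; the data do not provide sufficient evidence against H0.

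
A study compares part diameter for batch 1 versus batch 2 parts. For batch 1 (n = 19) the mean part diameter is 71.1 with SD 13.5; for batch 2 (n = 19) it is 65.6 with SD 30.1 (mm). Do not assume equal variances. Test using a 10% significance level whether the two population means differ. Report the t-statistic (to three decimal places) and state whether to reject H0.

Let group 1 = batch 1, group 2 = batch 2. H0: μ_1 = μ_2; H1: μ_1 ≠ μ_2 (Welch's two-sample t-test, two-sided).
t = (x̄_1 − x̄_2)/√(s_1²/n_1 + s_2²/n_2) = (71.1 − 65.6)/√(13.5²/19 + 30.1²/19) = 0.727
Welch–Satterthwaite df ≈ 24.96
Two-sided p-value ≈ 0.474
Since p ≈ 0.474 > α = 0.1, fail to reject H0; the data do not provide sufficient evidence against H0.

t = 0.727; fail to reject H0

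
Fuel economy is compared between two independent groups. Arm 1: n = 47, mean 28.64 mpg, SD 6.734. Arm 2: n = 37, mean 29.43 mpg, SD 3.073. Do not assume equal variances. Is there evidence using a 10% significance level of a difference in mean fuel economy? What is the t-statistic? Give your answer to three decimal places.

-0.715

Let group 1 = arm 1, group 2 = arm 2. H0: μ_1 = μ_2; H1: μ_1 ≠ μ_2 (Welch's two-sample t-test, two-sided).
t = (x̄_1 − x̄_2)/√(s_1²/n_1 + s_2²/n_2) = (28.64 − 29.43)/√(6.734²/47 + 3.073²/37) = -0.715
Welch–Satterthwaite df ≈ 67.52
Two-sided p-value ≈ 0.4769
Since p ≈ 0.4769 > α = 0.1, fail to reject H0; the evidence is not statistically significant.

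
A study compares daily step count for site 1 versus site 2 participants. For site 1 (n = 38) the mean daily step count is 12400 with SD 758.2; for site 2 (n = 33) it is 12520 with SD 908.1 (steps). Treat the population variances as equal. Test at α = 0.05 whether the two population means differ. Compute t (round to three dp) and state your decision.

Let group 1 = site 1, group 2 = site 2. H0: μ_1 = μ_2; H1: μ_1 ≠ μ_2 (two-sample pooled-variance t-test, two-sided).
s_p² = [(38−1)·758.2² + (33−1)·908.1²]/(38+33−2) = 690706
t = (12400 − 12520)/√[690706·(1/38 + 1/33)] = -0.607
df = n₁ + n₂ − 2 = 69
Two-sided p-value ≈ 0.5460
Since p ≈ 0.5460 > α = 0.05, fail to reject H0; the data do not provide sufficient evidence against H0.

t = -0.607; fail to reject H0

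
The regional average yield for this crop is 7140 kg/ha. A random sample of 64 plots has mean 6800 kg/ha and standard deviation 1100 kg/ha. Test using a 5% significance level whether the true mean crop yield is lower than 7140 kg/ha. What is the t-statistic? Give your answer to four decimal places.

-2.4727

H0: μ = 7140; H1: μ < 7140 (one-sample t-test, left-tailed).
t = (x̄ − μ₀)/(s/√n) = (6800 − 7140)/(1100/√64) = -2.4727
df = n − 1 = 63
p-value = P(T ≤ -2.4727) ≈ 0.008
Since p ≈ 0.008 < α = 0.05, reject H0; the evidence is statistically significant.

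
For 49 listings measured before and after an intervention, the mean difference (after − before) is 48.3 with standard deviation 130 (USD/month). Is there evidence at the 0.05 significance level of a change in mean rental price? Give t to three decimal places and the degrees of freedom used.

H0: μ_d = 0; H1: μ_d ≠ 0 (paired t-test on the differences, two-sided).
t = d̄/(s_d/√n) = 48.3/(130/√49) = 2.601
df = n − 1 = 48
Two-sided p-value ≈ 0.012
Since p ≈ 0.012 < α = 0.05, reject H0; the evidence is statistically significant.

t = 2.601, df = 48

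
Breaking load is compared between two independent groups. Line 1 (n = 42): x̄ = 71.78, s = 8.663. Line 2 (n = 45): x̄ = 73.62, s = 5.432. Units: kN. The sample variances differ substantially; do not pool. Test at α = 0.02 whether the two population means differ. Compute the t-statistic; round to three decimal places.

Let group 1 = line 1, group 2 = line 2. H0: μ_1 = μ_2; H1: μ_1 ≠ μ_2 (Welch's two-sample t-test, two-sided).
t = (x̄_1 − x̄_2)/√(s_1²/n_1 + s_2²/n_2) = (71.78 − 73.62)/√(8.663²/42 + 5.432²/45) = -1.177
Welch–Satterthwaite df ≈ 68.07
Two-sided p-value ≈ 0.2432
Since p ≈ 0.2432 > α = 0.02, fail to reject H0; the evidence is not statistically significant.

-1.177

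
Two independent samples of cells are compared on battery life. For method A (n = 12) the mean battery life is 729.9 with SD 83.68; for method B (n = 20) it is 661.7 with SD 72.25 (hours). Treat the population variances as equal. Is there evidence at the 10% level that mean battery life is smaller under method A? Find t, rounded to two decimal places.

Let group 1 = method A, group 2 = method B. H0: μ_1 = μ_2; H1: μ_1 < μ_2 (two-sample pooled-variance t-test, left-tailed).
s_p² = [(12−1)·83.68² + (20−1)·72.25²]/(12+20−2) = 5873.57
t = (729.9 − 661.7)/√[5873.57·(1/12 + 1/20)] = 2.44
df = n₁ + n₂ − 2 = 30
p-value = P(T ≤ 2.44) ≈ 0.9895
Since p ≈ 0.9895 > α = 0.1, fail to reject H0; the evidence is not statistically significant.

2.44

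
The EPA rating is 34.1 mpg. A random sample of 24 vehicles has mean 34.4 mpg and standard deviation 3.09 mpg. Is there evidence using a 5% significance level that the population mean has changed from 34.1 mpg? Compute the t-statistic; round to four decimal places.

0.4756

H0: μ = 34.1; H1: μ ≠ 34.1 (one-sample t-test, two-sided).
t = (x̄ − μ₀)/(s/√n) = (34.4 − 34.1)/(3.09/√24) = 0.4756
df = n − 1 = 23
Two-sided p-value ≈ 0.639
Since p ≈ 0.639 > α = 0.05, fail to reject H0; the data do not provide sufficient evidence against H0.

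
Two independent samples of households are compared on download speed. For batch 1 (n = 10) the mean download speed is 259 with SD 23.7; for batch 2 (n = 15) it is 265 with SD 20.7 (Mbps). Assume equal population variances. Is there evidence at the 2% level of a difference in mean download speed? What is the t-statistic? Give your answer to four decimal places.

-0.6704

Let group 1 = batch 1, group 2 = batch 2. H0: μ_1 = μ_2; H1: μ_1 ≠ μ_2 (two-sample pooled-variance t-test, two-sided).
s_p² = [(10−1)·23.7² + (15−1)·20.7²]/(10+15−2) = 480.612
t = (259 − 265)/√[480.612·(1/10 + 1/15)] = -0.6704
df = n₁ + n₂ − 2 = 23
Two-sided p-value ≈ 0.5093
Since p ≈ 0.5093 > α = 0.02, fail to reject H0; the data do not provide sufficient evidence against H0.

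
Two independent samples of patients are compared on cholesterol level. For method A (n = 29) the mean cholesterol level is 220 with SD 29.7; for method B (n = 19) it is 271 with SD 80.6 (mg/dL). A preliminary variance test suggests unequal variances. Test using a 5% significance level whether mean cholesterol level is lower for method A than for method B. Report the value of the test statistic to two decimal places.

Let group 1 = method A, group 2 = method B. H0: μ_1 = μ_2; H1: μ_1 < μ_2 (Welch's two-sample t-test, left-tailed).
t = (x̄_1 − x̄_2)/√(s_1²/n_1 + s_2²/n_2) = (220 − 271)/√(29.7²/29 + 80.6²/19) = -2.64
Welch–Satterthwaite df ≈ 21.24
p-value = P(T ≤ -2.64) ≈ 0.0076
Since p ≈ 0.0076 < α = 0.05, reject H0; the data support H1.

-2.64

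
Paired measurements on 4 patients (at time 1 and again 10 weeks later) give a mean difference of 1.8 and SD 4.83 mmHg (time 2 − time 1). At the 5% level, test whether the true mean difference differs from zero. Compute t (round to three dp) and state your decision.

H0: μ_d = 0; H1: μ_d ≠ 0 (paired t-test on the differences, two-sided).
t = d̄/(s_d/√n) = 1.8/(4.83/√4) = 0.745
df = n − 1 = 3
Two-sided p-value ≈ 0.5101
Since p ≈ 0.5101 > α = 0.05, fail to reject H0; the evidence is not statistically significant.

t = 0.745; fail to reject H0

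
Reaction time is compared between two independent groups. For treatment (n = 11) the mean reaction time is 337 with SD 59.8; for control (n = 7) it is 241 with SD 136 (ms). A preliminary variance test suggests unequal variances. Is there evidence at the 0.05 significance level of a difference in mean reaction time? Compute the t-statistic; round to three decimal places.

1.762

Let group 1 = treatment, group 2 = control. H0: μ_1 = μ_2; H1: μ_1 ≠ μ_2 (Welch's two-sample t-test, two-sided).
t = (x̄_1 − x̄_2)/√(s_1²/n_1 + s_2²/n_2) = (337 − 241)/√(59.8²/11 + 136²/7) = 1.762
Welch–Satterthwaite df ≈ 7.50
Two-sided p-value ≈ 0.119
Since p ≈ 0.119 > α = 0.05, fail to reject H0; the evidence is not statistically significant.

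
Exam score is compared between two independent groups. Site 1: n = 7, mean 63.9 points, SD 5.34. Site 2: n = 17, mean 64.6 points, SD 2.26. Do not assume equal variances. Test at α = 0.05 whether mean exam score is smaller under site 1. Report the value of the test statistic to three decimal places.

Let group 1 = site 1, group 2 = site 2. H0: μ_1 = μ_2; H1: μ_1 < μ_2 (Welch's two-sample t-test, left-tailed).
t = (x̄_1 − x̄_2)/√(s_1²/n_1 + s_2²/n_2) = (63.9 − 64.6)/√(5.34²/7 + 2.26²/17) = -0.335
Welch–Satterthwaite df ≈ 6.90
p-value = P(T ≤ -0.335) ≈ 0.374
Since p ≈ 0.374 > α = 0.05, fail to reject H0; the data do not provide sufficient evidence against H0.

-0.335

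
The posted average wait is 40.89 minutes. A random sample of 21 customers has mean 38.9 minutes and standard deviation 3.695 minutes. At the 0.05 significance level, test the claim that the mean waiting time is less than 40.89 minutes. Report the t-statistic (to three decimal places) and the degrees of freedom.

t = -2.468, df = 20

H0: μ = 40.89; H1: μ < 40.89 (one-sample t-test, left-tailed).
t = (x̄ − μ₀)/(s/√n) = (38.9 − 40.89)/(3.695/√21) = -2.468
df = n − 1 = 20
p-value = P(T ≤ -2.468) ≈ 0.011
Since p ≈ 0.011 < α = 0.05, reject H0; the evidence is statistically significant.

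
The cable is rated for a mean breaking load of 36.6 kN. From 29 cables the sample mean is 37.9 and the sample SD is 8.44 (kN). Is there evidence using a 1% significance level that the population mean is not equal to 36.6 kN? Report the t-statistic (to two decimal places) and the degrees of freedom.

H0: μ = 36.6; H1: μ ≠ 36.6 (one-sample t-test, two-sided).
t = (x̄ − μ₀)/(s/√n) = (37.9 − 36.6)/(8.44/√29) = 0.83
df = n − 1 = 28
Two-sided p-value ≈ 0.4139
Since p ≈ 0.4139 > α = 0.01, fail to reject H0; the data do not provide sufficient evidence against H0.

t = 0.83, df = 28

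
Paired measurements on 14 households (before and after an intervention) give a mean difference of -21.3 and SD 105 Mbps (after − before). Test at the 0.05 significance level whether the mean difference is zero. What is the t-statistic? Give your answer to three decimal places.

-0.759

H0: μ_d = 0; H1: μ_d ≠ 0 (paired t-test on the differences, two-sided).
t = d̄/(s_d/√n) = -21.3/(105/√14) = -0.759
df = n − 1 = 13
Two-sided p-value ≈ 0.461
Since p ≈ 0.461 > α = 0.05, fail to reject H0; the data do not provide sufficient evidence against H0.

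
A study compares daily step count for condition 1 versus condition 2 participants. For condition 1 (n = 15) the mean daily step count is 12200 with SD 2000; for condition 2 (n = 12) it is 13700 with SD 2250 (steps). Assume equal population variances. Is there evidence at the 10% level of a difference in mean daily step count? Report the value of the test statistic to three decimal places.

-1.832

Let group 1 = condition 1, group 2 = condition 2. H0: μ_1 = μ_2; H1: μ_1 ≠ μ_2 (two-sample pooled-variance t-test, two-sided).
s_p² = [(15−1)·2000² + (12−1)·2250²]/(15+12−2) = 4467500
t = (12200 − 13700)/√[4467500·(1/15 + 1/12)] = -1.832
df = n₁ + n₂ − 2 = 25
Two-sided p-value ≈ 0.079
Since p ≈ 0.079 < α = 0.1, reject H0; the evidence is statistically significant.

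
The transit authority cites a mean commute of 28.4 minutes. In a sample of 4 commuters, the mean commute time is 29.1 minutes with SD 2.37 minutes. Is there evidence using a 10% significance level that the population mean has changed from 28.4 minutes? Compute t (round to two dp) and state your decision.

H0: μ = 28.4; H1: μ ≠ 28.4 (one-sample t-test, two-sided).
t = (x̄ − μ₀)/(s/√n) = (29.1 − 28.4)/(2.37/√4) = 0.59
df = n − 1 = 3
Two-sided p-value ≈ 0.596
Since p ≈ 0.596 > α = 0.1, fail to reject H0; the data do not provide sufficient evidence against H0.

t = 0.59; fail to reject H0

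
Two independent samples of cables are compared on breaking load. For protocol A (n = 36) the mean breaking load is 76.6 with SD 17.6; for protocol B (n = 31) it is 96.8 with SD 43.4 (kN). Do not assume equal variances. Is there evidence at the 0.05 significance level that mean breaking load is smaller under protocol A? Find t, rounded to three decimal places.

Let group 1 = protocol A, group 2 = protocol B. H0: μ_1 = μ_2; H1: μ_1 < μ_2 (Welch's two-sample t-test, left-tailed).
t = (x̄_1 − x̄_2)/√(s_1²/n_1 + s_2²/n_2) = (76.6 − 96.8)/√(17.6²/36 + 43.4²/31) = -2.425
Welch–Satterthwaite df ≈ 38.44
p-value = P(T ≤ -2.425) ≈ 0.0100
Since p ≈ 0.0100 < α = 0.05, reject H0; the evidence is statistically significant.

-2.425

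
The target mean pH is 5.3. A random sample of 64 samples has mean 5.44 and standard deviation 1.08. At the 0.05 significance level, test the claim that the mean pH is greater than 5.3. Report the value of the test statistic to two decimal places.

H0: μ = 5.3; H1: μ > 5.3 (one-sample t-test, right-tailed).
t = (x̄ − μ₀)/(s/√n) = (5.44 − 5.3)/(1.08/√64) = 1.04
df = n − 1 = 63
p-value = P(T ≥ 1.04) ≈ 0.1518
Since p ≈ 0.1518 > α = 0.05, fail to reject H0; the data do not provide sufficient evidence against H0.

1.04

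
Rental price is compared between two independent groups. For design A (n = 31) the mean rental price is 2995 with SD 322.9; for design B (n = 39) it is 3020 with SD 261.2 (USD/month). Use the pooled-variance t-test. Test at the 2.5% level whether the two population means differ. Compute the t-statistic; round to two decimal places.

-0.36

Let group 1 = design A, group 2 = design B. H0: μ_1 = μ_2; H1: μ_1 ≠ μ_2 (two-sample pooled-variance t-test, two-sided).
s_p² = [(31−1)·322.9² + (39−1)·261.2²]/(31+39−2) = 84125
t = (2995 − 3020)/√[84125·(1/31 + 1/39)] = -0.36
df = n₁ + n₂ − 2 = 68
Two-sided p-value ≈ 0.721
Since p ≈ 0.721 > α = 0.025, fail to reject H0; the evidence is not statistically significant.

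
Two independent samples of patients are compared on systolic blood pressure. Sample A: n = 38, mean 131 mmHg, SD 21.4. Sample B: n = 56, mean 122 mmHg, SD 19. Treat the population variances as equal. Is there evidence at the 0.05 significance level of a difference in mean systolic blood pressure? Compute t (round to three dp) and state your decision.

Let group 1 = sample A, group 2 = sample B. H0: μ_1 = μ_2; H1: μ_1 ≠ μ_2 (two-sample pooled-variance t-test, two-sided).
s_p² = [(38−1)·21.4² + (56−1)·19²]/(38+56−2) = 399.995
t = (131 − 122)/√[399.995·(1/38 + 1/56)] = 2.141
df = n₁ + n₂ − 2 = 92
Two-sided p-value ≈ 0.035
Since p ≈ 0.035 < α = 0.05, reject H0; the evidence is statistically significant.

t = 2.141; reject H0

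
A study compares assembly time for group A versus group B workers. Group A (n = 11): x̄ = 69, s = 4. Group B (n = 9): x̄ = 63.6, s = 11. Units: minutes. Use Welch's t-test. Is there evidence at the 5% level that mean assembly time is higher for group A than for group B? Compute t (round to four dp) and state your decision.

t = 1.3990; fail to reject H0

Let group 1 = group A, group 2 = group B. H0: μ_1 = μ_2; H1: μ_1 > μ_2 (Welch's two-sample t-test, right-tailed).
t = (x̄_1 − x̄_2)/√(s_1²/n_1 + s_2²/n_2) = (69 − 63.6)/√(4²/11 + 11²/9) = 1.3990
Welch–Satterthwaite df ≈ 9.73
p-value = P(T ≥ 1.3990) ≈ 0.096
Since p ≈ 0.096 > α = 0.05, fail to reject H0; the data do not provide sufficient evidence against H0.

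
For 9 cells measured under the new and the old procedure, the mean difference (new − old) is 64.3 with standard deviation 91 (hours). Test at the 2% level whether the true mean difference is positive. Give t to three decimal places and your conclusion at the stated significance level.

H0: μ_d = 0; H1: μ_d > 0 (paired t-test on the differences, right-tailed).
t = d̄/(s_d/√n) = 64.3/(91/√9) = 2.120
df = n − 1 = 8
p-value = P(T ≥ 2.120) ≈ 0.033
Since p ≈ 0.033 > α = 0.02, fail to reject H0; the evidence is not statistically significant.

t = 2.120; fail to reject H0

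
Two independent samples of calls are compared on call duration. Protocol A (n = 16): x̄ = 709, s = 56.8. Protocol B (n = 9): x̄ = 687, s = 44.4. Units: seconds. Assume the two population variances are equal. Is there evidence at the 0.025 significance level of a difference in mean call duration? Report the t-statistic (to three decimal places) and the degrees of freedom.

t = 1.000, df = 23

Let group 1 = protocol A, group 2 = protocol B. H0: μ_1 = μ_2; H1: μ_1 ≠ μ_2 (two-sample pooled-variance t-test, two-sided).
s_p² = [(16−1)·56.8² + (9−1)·44.4²]/(16+9−2) = 2789.76
t = (709 − 687)/√[2789.76·(1/16 + 1/9)] = 1.000
df = n₁ + n₂ − 2 = 23
Two-sided p-value ≈ 0.328
Since p ≈ 0.328 > α = 0.025, fail to reject H0; the evidence is not statistically significant.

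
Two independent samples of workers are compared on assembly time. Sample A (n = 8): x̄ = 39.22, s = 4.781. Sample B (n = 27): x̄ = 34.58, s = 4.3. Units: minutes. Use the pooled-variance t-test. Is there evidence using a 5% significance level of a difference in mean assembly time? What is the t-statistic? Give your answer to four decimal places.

2.6159

Let group 1 = sample A, group 2 = sample B. H0: μ_1 = μ_2; H1: μ_1 ≠ μ_2 (two-sample pooled-variance t-test, two-sided).
s_p² = [(8−1)·4.781² + (27−1)·4.3²]/(8+27−2) = 19.4165
t = (39.22 − 34.58)/√[19.4165·(1/8 + 1/27)] = 2.6159
df = n₁ + n₂ − 2 = 33
Two-sided p-value ≈ 0.013
Since p ≈ 0.013 < α = 0.05, reject H0; the data support H1.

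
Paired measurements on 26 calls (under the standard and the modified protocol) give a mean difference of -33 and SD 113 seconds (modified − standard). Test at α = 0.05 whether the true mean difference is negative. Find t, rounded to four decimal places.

-1.4891

H0: μ_d = 0; H1: μ_d < 0 (paired t-test on the differences, left-tailed).
t = d̄/(s_d/√n) = -33/(113/√26) = -1.4891
df = n − 1 = 25
p-value = P(T ≤ -1.4891) ≈ 0.074
Since p ≈ 0.074 > α = 0.05, fail to reject H0; the data do not provide sufficient evidence against H0.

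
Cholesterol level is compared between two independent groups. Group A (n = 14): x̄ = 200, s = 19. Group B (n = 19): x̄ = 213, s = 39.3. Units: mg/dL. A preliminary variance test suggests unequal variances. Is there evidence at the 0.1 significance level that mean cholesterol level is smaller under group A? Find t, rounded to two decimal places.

Let group 1 = group A, group 2 = group B. H0: μ_1 = μ_2; H1: μ_1 < μ_2 (Welch's two-sample t-test, left-tailed).
t = (x̄_1 − x̄_2)/√(s_1²/n_1 + s_2²/n_2) = (200 − 213)/√(19²/14 + 39.3²/19) = -1.26
Welch–Satterthwaite df ≈ 27.41
p-value = P(T ≤ -1.26) ≈ 0.1098
Since p ≈ 0.1098 > α = 0.1, fail to reject H0; the evidence is not statistically significant.

-1.26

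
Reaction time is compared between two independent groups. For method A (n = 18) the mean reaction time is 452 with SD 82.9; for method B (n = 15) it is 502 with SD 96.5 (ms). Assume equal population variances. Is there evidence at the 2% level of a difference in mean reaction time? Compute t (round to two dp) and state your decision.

t = -1.60; fail to reject H0

Let group 1 = method A, group 2 = method B. H0: μ_1 = μ_2; H1: μ_1 ≠ μ_2 (two-sample pooled-variance t-test, two-sided).
s_p² = [(18−1)·82.9² + (15−1)·96.5²]/(18+15−2) = 7974.27
t = (452 − 502)/√[7974.27·(1/18 + 1/15)] = -1.60
df = n₁ + n₂ − 2 = 31
Two-sided p-value ≈ 0.1194
Since p ≈ 0.1194 > α = 0.02, fail to reject H0; the data do not provide sufficient evidence against H0.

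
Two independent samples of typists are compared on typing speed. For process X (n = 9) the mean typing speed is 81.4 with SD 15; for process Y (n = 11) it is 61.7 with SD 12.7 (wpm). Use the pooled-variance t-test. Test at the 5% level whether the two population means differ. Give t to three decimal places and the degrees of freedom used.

Let group 1 = process X, group 2 = process Y. H0: μ_1 = μ_2; H1: μ_1 ≠ μ_2 (two-sample pooled-variance t-test, two-sided).
s_p² = [(9−1)·15² + (11−1)·12.7²]/(9+11−2) = 189.606
t = (81.4 − 61.7)/√[189.606·(1/9 + 1/11)] = 3.183
df = n₁ + n₂ − 2 = 18
Two-sided p-value ≈ 0.005
Since p ≈ 0.005 < α = 0.05, reject H0; the data support H1.

t = 3.183, df = 18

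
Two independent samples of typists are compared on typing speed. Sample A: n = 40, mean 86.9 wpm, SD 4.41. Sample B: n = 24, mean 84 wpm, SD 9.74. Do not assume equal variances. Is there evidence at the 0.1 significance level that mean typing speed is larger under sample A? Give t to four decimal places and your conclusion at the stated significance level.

Let group 1 = sample A, group 2 = sample B. H0: μ_1 = μ_2; H1: μ_1 > μ_2 (Welch's two-sample t-test, right-tailed).
t = (x̄_1 − x̄_2)/√(s_1²/n_1 + s_2²/n_2) = (86.9 − 84)/√(4.41²/40 + 9.74²/24) = 1.3764
Welch–Satterthwaite df ≈ 28.75
p-value = P(T ≥ 1.3764) ≈ 0.0897
Since p ≈ 0.0897 < α = 0.1, reject H0; the data support H1.

t = 1.3764; reject H0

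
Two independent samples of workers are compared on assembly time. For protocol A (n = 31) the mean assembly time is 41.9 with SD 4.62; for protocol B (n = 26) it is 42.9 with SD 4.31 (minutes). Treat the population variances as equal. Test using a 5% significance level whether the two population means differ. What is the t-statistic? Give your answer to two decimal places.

-0.84

Let group 1 = protocol A, group 2 = protocol B. H0: μ_1 = μ_2; H1: μ_1 ≠ μ_2 (two-sample pooled-variance t-test, two-sided).
s_p² = [(31−1)·4.62² + (26−1)·4.31²]/(31+26−2) = 20.0861
t = (41.9 − 42.9)/√[20.0861·(1/31 + 1/26)] = -0.84
df = n₁ + n₂ − 2 = 55
Two-sided p-value ≈ 0.405
Since p ≈ 0.405 > α = 0.05, fail to reject H0; the data do not provide sufficient evidence against H0.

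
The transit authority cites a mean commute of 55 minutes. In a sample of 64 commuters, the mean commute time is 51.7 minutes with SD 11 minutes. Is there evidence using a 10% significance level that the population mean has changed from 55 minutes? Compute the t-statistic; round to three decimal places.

H0: μ = 55; H1: μ ≠ 55 (one-sample t-test, two-sided).
t = (x̄ − μ₀)/(s/√n) = (51.7 − 55)/(11/√64) = -2.400
df = n − 1 = 63
Two-sided p-value ≈ 0.0194
Since p ≈ 0.0194 < α = 0.1, reject H0; the evidence is statistically significant.

-2.400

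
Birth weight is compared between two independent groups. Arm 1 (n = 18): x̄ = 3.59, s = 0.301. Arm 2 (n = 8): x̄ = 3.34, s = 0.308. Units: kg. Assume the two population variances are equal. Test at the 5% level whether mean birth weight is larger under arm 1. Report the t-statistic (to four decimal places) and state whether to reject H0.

Let group 1 = arm 1, group 2 = arm 2. H0: μ_1 = μ_2; H1: μ_1 > μ_2 (two-sample pooled-variance t-test, right-tailed).
s_p² = [(18−1)·0.301² + (8−1)·0.308²]/(18+8−2) = 0.0918444
t = (3.59 − 3.34)/√[0.0918444·(1/18 + 1/8)] = 1.9414
df = n₁ + n₂ − 2 = 24
p-value = P(T ≥ 1.9414) ≈ 0.0320
Since p ≈ 0.0320 < α = 0.05, reject H0; the data support H1.

t = 1.9414; reject H0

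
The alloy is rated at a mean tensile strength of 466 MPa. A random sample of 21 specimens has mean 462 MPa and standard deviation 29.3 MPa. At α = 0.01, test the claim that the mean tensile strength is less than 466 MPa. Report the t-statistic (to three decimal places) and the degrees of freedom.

t = -0.626, df = 20

H0: μ = 466; H1: μ < 466 (one-sample t-test, left-tailed).
t = (x̄ − μ₀)/(s/√n) = (462 − 466)/(29.3/√21) = -0.626
df = n − 1 = 20
p-value = P(T ≤ -0.626) ≈ 0.269
Since p ≈ 0.269 > α = 0.01, fail to reject H0; the evidence is not statistically significant.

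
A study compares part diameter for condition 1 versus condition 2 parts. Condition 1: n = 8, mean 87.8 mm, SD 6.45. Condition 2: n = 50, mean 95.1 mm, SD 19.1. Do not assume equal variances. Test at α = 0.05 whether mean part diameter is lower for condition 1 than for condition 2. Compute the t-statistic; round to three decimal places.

-2.065

Let group 1 = condition 1, group 2 = condition 2. H0: μ_1 = μ_2; H1: μ_1 < μ_2 (Welch's two-sample t-test, left-tailed).
t = (x̄_1 − x̄_2)/√(s_1²/n_1 + s_2²/n_2) = (87.8 − 95.1)/√(6.45²/8 + 19.1²/50) = -2.065
Welch–Satterthwaite df ≈ 31.55
p-value = P(T ≤ -2.065) ≈ 0.0236
Since p ≈ 0.0236 < α = 0.05, reject H0; the data support H1.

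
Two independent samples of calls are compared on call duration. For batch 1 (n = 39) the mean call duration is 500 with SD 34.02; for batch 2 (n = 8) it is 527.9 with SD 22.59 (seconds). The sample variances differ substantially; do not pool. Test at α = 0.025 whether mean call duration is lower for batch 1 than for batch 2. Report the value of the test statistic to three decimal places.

Let group 1 = batch 1, group 2 = batch 2. H0: μ_1 = μ_2; H1: μ_1 < μ_2 (Welch's two-sample t-test, left-tailed).
t = (x̄_1 − x̄_2)/√(s_1²/n_1 + s_2²/n_2) = (500 − 527.9)/√(34.02²/39 + 22.59²/8) = -2.886
Welch–Satterthwaite df ≈ 14.45
p-value = P(T ≤ -2.886) ≈ 0.0058
Since p ≈ 0.0058 < α = 0.025, reject H0; the evidence is statistically significant.

-2.886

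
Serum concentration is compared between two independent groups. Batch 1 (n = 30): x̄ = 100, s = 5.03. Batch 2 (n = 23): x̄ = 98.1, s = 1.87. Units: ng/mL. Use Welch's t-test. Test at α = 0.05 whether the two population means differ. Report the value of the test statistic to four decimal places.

Let group 1 = batch 1, group 2 = batch 2. H0: μ_1 = μ_2; H1: μ_1 ≠ μ_2 (Welch's two-sample t-test, two-sided).
t = (x̄_1 − x̄_2)/√(s_1²/n_1 + s_2²/n_2) = (100 − 98.1)/√(5.03²/30 + 1.87²/23) = 1.9044
Welch–Satterthwaite df ≈ 38.74
Two-sided p-value ≈ 0.0643
Since p ≈ 0.0643 > α = 0.05, fail to reject H0; the evidence is not statistically significant.

1.9044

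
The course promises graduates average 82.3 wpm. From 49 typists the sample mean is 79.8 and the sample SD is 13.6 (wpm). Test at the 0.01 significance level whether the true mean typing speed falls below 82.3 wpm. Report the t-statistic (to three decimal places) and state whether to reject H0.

H0: μ = 82.3; H1: μ < 82.3 (one-sample t-test, left-tailed).
t = (x̄ − μ₀)/(s/√n) = (79.8 − 82.3)/(13.6/√49) = -1.287
df = n − 1 = 48
p-value = P(T ≤ -1.287) ≈ 0.1022
Since p ≈ 0.1022 > α = 0.01, fail to reject H0; the evidence is not statistically significant.

t = -1.287; fail to reject H0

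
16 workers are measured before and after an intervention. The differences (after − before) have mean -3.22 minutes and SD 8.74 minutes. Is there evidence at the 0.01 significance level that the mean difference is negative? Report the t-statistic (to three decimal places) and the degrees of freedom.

H0: μ_d = 0; H1: μ_d < 0 (paired t-test on the differences, left-tailed).
t = d̄/(s_d/√n) = -3.22/(8.74/√16) = -1.474
df = n − 1 = 15
p-value = P(T ≤ -1.474) ≈ 0.081
Since p ≈ 0.081 > α = 0.01, fail to reject H0; the data do not provide sufficient evidence against H0.

t = -1.474, df = 15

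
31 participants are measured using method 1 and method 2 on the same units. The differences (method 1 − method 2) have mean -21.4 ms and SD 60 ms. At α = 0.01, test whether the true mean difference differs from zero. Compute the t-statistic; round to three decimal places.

-1.986

H0: μ_d = 0; H1: μ_d ≠ 0 (paired t-test on the differences, two-sided).
t = d̄/(s_d/√n) = -21.4/(60/√31) = -1.986
df = n − 1 = 30
Two-sided p-value ≈ 0.056
Since p ≈ 0.056 > α = 0.01, fail to reject H0; the evidence is not statistically significant.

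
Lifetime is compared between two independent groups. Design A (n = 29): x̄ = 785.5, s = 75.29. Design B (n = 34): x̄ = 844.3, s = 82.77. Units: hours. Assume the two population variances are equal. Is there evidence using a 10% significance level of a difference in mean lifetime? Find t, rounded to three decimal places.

-2.929

Let group 1 = design A, group 2 = design B. H0: μ_1 = μ_2; H1: μ_1 ≠ μ_2 (two-sample pooled-variance t-test, two-sided).
s_p² = [(29−1)·75.29² + (34−1)·82.77²]/(29+34−2) = 6308.18
t = (785.5 − 844.3)/√[6308.18·(1/29 + 1/34)] = -2.929
df = n₁ + n₂ − 2 = 61
Two-sided p-value ≈ 0.0048
Since p ≈ 0.0048 < α = 0.1, reject H0; the data support H1.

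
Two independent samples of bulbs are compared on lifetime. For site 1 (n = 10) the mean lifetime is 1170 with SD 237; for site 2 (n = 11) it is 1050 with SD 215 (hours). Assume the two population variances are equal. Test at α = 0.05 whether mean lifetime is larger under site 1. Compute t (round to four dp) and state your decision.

Let group 1 = site 1, group 2 = site 2. H0: μ_1 = μ_2; H1: μ_1 > μ_2 (two-sample pooled-variance t-test, right-tailed).
s_p² = [(10−1)·237² + (11−1)·215²]/(10+11−2) = 50935.3
t = (1170 − 1050)/√[50935.3·(1/10 + 1/11)] = 1.2169
df = n₁ + n₂ − 2 = 19
p-value = P(T ≥ 1.2169) ≈ 0.119
Since p ≈ 0.119 > α = 0.05, fail to reject H0; the data do not provide sufficient evidence against H0.

t = 1.2169; fail to reject H0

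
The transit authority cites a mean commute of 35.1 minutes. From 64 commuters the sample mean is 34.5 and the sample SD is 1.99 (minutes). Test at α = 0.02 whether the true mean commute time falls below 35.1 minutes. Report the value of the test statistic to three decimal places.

H0: μ = 35.1; H1: μ < 35.1 (one-sample t-test, left-tailed).
t = (x̄ − μ₀)/(s/√n) = (34.5 − 35.1)/(1.99/√64) = -2.412
df = n − 1 = 63
p-value = P(T ≤ -2.412) ≈ 0.009
Since p ≈ 0.009 < α = 0.02, reject H0; the evidence is statistically significant.

-2.412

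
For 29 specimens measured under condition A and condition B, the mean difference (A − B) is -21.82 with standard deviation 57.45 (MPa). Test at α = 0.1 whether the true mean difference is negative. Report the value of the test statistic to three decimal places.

H0: μ_d = 0; H1: μ_d < 0 (paired t-test on the differences, left-tailed).
t = d̄/(s_d/√n) = -21.82/(57.45/√29) = -2.045
df = n − 1 = 28
p-value = P(T ≤ -2.045) ≈ 0.0252
Since p ≈ 0.0252 < α = 0.1, reject H0; the evidence is statistically significant.

-2.045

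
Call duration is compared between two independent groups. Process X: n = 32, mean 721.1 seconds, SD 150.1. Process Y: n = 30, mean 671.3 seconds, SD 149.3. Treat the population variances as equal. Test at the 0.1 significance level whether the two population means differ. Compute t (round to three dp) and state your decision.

Let group 1 = process X, group 2 = process Y. H0: μ_1 = μ_2; H1: μ_1 ≠ μ_2 (two-sample pooled-variance t-test, two-sided).
s_p² = [(32−1)·150.1² + (30−1)·149.3²]/(32+30−2) = 22414.2
t = (721.1 − 671.3)/√[22414.2·(1/32 + 1/30)] = 1.309
df = n₁ + n₂ − 2 = 60
Two-sided p-value ≈ 0.196
Since p ≈ 0.196 > α = 0.1, fail to reject H0; the data do not provide sufficient evidence against H0.

t = 1.309; fail to reject H0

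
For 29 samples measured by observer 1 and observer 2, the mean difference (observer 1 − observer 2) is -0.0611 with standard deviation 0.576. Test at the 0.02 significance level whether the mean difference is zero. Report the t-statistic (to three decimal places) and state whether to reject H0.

H0: μ_d = 0; H1: μ_d ≠ 0 (paired t-test on the differences, two-sided).
t = d̄/(s_d/√n) = -0.0611/(0.576/√29) = -0.571
df = n − 1 = 28
Two-sided p-value ≈ 0.572
Since p ≈ 0.572 > α = 0.02, fail to reject H0; the data do not provide sufficient evidence against H0.

t = -0.571; fail to reject H0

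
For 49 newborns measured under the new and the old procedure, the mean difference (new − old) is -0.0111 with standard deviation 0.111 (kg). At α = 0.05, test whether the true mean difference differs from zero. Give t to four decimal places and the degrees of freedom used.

t = -0.7000, df = 48

H0: μ_d = 0; H1: μ_d ≠ 0 (paired t-test on the differences, two-sided).
t = d̄/(s_d/√n) = -0.0111/(0.111/√49) = -0.7000
df = n − 1 = 48
Two-sided p-value ≈ 0.487
Since p ≈ 0.487 > α = 0.05, fail to reject H0; the data do not provide sufficient evidence against H0.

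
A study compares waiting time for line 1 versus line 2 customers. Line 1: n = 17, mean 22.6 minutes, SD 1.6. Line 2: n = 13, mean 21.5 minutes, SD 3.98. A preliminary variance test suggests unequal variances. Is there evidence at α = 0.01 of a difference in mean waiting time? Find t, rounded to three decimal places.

Let group 1 = line 1, group 2 = line 2. H0: μ_1 = μ_2; H1: μ_1 ≠ μ_2 (Welch's two-sample t-test, two-sided).
t = (x̄_1 − x̄_2)/√(s_1²/n_1 + s_2²/n_2) = (22.6 − 21.5)/√(1.6²/17 + 3.98²/13) = 0.940
Welch–Satterthwaite df ≈ 14.98
Two-sided p-value ≈ 0.362
Since p ≈ 0.362 > α = 0.01, fail to reject H0; the data do not provide sufficient evidence against H0.

0.940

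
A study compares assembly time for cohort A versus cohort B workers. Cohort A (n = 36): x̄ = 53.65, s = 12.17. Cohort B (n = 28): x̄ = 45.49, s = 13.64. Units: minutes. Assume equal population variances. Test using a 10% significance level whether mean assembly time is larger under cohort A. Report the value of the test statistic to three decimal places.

Let group 1 = cohort A, group 2 = cohort B. H0: μ_1 = μ_2; H1: μ_1 > μ_2 (two-sample pooled-variance t-test, right-tailed).
s_p² = [(36−1)·12.17² + (28−1)·13.64²]/(36+28−2) = 164.631
t = (53.65 − 45.49)/√[164.631·(1/36 + 1/28)] = 2.524
df = n₁ + n₂ − 2 = 62
p-value = P(T ≥ 2.524) ≈ 0.007
Since p ≈ 0.007 < α = 0.1, reject H0; the data support H1.

2.524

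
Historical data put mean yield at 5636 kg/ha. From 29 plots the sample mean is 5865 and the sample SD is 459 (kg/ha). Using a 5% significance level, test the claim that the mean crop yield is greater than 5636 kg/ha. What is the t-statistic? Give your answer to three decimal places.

H0: μ = 5636; H1: μ > 5636 (one-sample t-test, right-tailed).
t = (x̄ − μ₀)/(s/√n) = (5865 − 5636)/(459/√29) = 2.687
df = n − 1 = 28
p-value = P(T ≥ 2.687) ≈ 0.0060
Since p ≈ 0.0060 < α = 0.05, reject H0; the data support H1.

2.687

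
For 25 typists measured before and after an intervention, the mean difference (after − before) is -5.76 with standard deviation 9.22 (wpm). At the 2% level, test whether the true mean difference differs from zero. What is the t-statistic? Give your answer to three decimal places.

H0: μ_d = 0; H1: μ_d ≠ 0 (paired t-test on the differences, two-sided).
t = d̄/(s_d/√n) = -5.76/(9.22/√25) = -3.124
df = n − 1 = 24
Two-sided p-value ≈ 0.005
Since p ≈ 0.005 < α = 0.02, reject H0; the evidence is statistically significant.

-3.124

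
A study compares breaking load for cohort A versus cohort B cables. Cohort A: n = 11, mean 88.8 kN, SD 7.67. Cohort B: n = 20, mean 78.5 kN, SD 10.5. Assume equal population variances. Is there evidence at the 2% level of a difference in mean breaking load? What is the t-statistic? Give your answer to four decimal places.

2.8527

Let group 1 = cohort A, group 2 = cohort B. H0: μ_1 = μ_2; H1: μ_1 ≠ μ_2 (two-sample pooled-variance t-test, two-sided).
s_p² = [(11−1)·7.67² + (20−1)·10.5²]/(11+20−2) = 92.5186
t = (88.8 − 78.5)/√[92.5186·(1/11 + 1/20)] = 2.8527
df = n₁ + n₂ − 2 = 29
Two-sided p-value ≈ 0.008
Since p ≈ 0.008 < α = 0.02, reject H0; the evidence is statistically significant.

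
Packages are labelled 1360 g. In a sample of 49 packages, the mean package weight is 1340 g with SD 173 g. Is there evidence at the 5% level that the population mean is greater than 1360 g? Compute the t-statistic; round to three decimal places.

H0: μ = 1360; H1: μ > 1360 (one-sample t-test, right-tailed).
t = (x̄ − μ₀)/(s/√n) = (1340 − 1360)/(173/√49) = -0.809
df = n − 1 = 48
p-value = P(T ≥ -0.809) ≈ 0.789
Since p ≈ 0.789 > α = 0.05, fail to reject H0; the evidence is not statistically significant.

-0.809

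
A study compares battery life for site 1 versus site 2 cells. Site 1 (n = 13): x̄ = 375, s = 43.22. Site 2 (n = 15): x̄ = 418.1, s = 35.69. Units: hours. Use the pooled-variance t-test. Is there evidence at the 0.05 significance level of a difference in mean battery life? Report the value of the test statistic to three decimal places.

Let group 1 = site 1, group 2 = site 2. H0: μ_1 = μ_2; H1: μ_1 ≠ μ_2 (two-sample pooled-variance t-test, two-sided).
s_p² = [(13−1)·43.22² + (15−1)·35.69²]/(13+15−2) = 1548.02
t = (375 − 418.1)/√[1548.02·(1/13 + 1/15)] = -2.891
df = n₁ + n₂ − 2 = 26
Two-sided p-value ≈ 0.008
Since p ≈ 0.008 < α = 0.05, reject H0; the data support H1.

-2.891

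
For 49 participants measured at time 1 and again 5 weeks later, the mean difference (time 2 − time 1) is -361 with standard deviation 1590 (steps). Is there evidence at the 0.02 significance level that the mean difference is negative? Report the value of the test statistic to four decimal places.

H0: μ_d = 0; H1: μ_d < 0 (paired t-test on the differences, left-tailed).
t = d̄/(s_d/√n) = -361/(1590/√49) = -1.5893
df = n − 1 = 48
p-value = P(T ≤ -1.5893) ≈ 0.0593
Since p ≈ 0.0593 > α = 0.02, fail to reject H0; the data do not provide sufficient evidence against H0.

-1.5893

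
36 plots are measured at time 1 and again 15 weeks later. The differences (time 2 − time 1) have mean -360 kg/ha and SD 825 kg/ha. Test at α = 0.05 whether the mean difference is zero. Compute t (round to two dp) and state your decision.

t = -2.62; reject H0

H0: μ_d = 0; H1: μ_d ≠ 0 (paired t-test on the differences, two-sided).
t = d̄/(s_d/√n) = -360/(825/√36) = -2.62
df = n − 1 = 35
Two-sided p-value ≈ 0.0130
Since p ≈ 0.0130 < α = 0.05, reject H0; the evidence is statistically significant.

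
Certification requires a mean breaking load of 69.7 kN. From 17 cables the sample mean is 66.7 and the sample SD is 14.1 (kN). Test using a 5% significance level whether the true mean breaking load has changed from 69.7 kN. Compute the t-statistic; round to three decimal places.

-0.877

H0: μ = 69.7; H1: μ ≠ 69.7 (one-sample t-test, two-sided).
t = (x̄ − μ₀)/(s/√n) = (66.7 − 69.7)/(14.1/√17) = -0.877
df = n − 1 = 16
Two-sided p-value ≈ 0.393
Since p ≈ 0.393 > α = 0.05, fail to reject H0; the evidence is not statistically significant.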